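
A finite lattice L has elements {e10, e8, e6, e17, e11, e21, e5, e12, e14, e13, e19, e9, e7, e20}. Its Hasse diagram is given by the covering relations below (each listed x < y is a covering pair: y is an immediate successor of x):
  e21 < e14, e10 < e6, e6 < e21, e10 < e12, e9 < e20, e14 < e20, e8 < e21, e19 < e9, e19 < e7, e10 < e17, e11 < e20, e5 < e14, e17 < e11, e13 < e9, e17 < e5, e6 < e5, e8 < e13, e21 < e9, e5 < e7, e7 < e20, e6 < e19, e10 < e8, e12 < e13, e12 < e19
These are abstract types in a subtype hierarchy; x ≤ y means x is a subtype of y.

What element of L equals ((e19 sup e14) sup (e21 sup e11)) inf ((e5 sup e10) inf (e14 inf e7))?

e19 ∨ e14 = e20
e21 ∨ e11 = e20
e20 ∨ e20 = e20
e5 ∨ e10 = e5
e14 ∧ e7 = e5
e5 ∧ e5 = e5
e20 ∧ e5 = e5

e5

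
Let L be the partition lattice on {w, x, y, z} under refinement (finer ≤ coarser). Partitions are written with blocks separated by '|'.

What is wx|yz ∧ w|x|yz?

The meet (common refinement) of wx|yz and w|x|yz intersects blocks pairwise, giving w|x|yz.

w|x|yz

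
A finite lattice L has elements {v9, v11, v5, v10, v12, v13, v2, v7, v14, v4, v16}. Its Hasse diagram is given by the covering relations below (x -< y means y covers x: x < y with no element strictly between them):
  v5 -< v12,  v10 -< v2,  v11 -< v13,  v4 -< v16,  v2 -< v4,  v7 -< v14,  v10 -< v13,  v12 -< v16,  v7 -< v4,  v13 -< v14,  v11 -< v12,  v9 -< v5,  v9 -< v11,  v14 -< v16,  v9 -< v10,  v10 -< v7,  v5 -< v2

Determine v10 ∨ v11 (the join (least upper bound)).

Common upper bounds of {v10, v11}: v13, v14, v16.
The least among these is v13.

v13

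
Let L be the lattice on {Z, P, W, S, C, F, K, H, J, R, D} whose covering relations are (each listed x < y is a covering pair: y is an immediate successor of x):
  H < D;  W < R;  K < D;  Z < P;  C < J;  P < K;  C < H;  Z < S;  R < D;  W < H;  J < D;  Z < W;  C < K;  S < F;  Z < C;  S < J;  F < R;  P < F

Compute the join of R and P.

Common upper bounds of {R, P}: D, R.
The least among these is R.

R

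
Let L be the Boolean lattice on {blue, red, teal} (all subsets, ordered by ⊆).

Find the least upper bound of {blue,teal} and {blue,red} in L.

Under ⊆, join is union: {blue,teal} ∪ {blue,red} = {blue,red,teal}.

{blue,red,teal}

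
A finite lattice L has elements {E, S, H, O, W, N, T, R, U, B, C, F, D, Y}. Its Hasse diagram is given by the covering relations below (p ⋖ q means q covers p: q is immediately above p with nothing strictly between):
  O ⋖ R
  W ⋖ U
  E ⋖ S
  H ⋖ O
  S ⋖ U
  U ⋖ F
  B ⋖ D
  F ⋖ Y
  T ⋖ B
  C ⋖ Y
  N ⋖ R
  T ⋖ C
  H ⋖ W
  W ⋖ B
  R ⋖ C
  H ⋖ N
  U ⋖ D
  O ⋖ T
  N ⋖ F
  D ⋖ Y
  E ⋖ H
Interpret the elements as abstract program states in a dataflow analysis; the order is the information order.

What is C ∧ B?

Common lower bounds of {C, B}: E, H, O, T.
The greatest among these is T.

T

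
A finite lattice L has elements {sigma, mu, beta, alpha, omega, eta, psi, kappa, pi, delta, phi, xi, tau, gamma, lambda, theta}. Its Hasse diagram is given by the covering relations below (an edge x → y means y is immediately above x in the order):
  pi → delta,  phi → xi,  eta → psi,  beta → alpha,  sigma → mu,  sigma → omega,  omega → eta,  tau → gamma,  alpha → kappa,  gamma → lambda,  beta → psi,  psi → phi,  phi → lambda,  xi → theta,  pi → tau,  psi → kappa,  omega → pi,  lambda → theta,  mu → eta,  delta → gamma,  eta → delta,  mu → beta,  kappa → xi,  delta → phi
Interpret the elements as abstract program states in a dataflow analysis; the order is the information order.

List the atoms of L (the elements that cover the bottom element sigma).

The atoms are exactly the elements that cover sigma: mu, omega.

mu, omega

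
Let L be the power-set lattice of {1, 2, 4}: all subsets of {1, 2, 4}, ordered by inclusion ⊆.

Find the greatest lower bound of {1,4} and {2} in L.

{}

Under ⊆, meet is intersection: {1,4} ∩ {2} = {}.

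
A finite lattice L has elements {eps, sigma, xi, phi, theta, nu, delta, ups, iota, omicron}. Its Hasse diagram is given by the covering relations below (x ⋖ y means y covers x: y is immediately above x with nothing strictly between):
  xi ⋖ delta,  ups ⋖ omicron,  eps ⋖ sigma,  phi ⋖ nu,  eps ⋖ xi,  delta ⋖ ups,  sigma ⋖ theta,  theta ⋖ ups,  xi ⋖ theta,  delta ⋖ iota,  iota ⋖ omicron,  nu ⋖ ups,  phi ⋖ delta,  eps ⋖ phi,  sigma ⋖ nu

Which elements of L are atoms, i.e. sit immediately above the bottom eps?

The atoms are exactly the elements that cover eps: phi, sigma, xi.

phi, sigma, xi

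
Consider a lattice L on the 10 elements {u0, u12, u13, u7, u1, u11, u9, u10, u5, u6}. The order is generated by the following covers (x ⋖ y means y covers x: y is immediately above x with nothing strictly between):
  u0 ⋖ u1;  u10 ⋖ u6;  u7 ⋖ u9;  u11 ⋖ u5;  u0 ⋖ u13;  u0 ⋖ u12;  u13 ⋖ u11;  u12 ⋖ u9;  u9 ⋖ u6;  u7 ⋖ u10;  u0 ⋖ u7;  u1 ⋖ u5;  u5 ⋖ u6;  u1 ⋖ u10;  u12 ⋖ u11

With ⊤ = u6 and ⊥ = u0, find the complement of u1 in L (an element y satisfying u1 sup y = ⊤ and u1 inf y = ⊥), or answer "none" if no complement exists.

Need y with u1 ∨ y = u6 and u1 ∧ y = u0.
Checking each element gives: u9.

u9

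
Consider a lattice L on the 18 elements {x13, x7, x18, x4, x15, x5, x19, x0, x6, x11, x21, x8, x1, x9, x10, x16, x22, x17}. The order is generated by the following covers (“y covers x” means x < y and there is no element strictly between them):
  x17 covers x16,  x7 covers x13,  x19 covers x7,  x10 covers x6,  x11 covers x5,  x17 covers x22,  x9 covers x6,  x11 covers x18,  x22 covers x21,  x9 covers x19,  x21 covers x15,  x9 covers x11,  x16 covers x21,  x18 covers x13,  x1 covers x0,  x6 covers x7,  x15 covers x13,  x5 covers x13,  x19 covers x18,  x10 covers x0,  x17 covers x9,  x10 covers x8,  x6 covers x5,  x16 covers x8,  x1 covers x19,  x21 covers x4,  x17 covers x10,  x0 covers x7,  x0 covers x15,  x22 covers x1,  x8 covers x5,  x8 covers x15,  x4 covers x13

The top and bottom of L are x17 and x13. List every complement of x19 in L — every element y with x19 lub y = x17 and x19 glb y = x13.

Need y with x19 ∨ y = x17 and x19 ∧ y = x13.
Checking each element gives: x16, x8.

x16, x8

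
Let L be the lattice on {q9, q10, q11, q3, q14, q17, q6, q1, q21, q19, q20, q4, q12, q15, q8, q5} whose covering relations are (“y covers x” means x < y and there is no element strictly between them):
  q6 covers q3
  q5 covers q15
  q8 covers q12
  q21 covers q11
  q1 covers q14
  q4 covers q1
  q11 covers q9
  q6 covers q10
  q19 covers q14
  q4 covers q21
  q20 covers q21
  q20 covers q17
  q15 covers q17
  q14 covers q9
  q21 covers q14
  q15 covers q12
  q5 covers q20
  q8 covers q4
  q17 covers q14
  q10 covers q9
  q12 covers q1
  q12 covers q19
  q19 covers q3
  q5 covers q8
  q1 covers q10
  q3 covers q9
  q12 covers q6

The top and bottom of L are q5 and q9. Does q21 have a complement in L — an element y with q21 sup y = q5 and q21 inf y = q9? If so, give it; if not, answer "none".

For every candidate y, either q21 ∨ y ≠ q5 or q21 ∧ y ≠ q9; no complement exists.

none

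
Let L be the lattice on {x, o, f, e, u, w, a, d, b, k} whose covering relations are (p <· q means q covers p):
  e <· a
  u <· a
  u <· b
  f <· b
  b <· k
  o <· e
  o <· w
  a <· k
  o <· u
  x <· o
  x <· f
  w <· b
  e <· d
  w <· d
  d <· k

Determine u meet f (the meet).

x

Common lower bounds of {u, f}: x.
The greatest among these is x.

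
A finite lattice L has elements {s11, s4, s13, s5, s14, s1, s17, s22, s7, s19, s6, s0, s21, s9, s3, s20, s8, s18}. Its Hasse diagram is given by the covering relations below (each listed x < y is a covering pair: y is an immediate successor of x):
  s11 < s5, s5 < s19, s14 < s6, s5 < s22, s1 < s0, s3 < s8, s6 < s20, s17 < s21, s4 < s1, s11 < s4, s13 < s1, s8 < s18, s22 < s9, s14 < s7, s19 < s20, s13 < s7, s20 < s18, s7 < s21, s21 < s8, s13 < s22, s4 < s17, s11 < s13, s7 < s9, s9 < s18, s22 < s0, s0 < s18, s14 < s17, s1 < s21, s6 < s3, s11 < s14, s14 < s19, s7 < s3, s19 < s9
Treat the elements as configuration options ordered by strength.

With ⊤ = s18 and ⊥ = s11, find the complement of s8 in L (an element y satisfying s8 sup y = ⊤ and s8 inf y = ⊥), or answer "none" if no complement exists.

s5

Need y with s8 ∨ y = s18 and s8 ∧ y = s11.
Checking each element gives: s5.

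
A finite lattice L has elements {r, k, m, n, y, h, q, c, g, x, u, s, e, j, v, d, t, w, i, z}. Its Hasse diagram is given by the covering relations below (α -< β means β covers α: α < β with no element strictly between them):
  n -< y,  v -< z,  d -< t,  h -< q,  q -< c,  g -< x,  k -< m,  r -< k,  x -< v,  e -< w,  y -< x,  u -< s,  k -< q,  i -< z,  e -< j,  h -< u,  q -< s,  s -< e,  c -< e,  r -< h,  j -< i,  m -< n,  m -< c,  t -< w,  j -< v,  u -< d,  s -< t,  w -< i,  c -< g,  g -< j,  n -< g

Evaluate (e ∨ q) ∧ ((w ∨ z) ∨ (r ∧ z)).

e

e ∨ q = e
w ∨ z = z
r ∧ z = r
z ∨ r = z
e ∧ z = e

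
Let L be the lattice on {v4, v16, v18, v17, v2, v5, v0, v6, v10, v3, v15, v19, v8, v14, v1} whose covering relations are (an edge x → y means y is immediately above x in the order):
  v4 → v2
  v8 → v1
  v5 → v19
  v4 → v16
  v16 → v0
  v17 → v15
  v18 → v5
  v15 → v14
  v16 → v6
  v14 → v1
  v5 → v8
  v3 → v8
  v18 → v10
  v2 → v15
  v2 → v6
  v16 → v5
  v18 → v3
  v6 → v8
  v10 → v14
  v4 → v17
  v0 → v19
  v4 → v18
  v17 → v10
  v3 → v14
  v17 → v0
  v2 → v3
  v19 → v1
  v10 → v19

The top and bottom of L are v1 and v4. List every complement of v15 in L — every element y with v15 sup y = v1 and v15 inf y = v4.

v16, v5

Need y with v15 ∨ y = v1 and v15 ∧ y = v4.
Checking each element gives: v16, v5.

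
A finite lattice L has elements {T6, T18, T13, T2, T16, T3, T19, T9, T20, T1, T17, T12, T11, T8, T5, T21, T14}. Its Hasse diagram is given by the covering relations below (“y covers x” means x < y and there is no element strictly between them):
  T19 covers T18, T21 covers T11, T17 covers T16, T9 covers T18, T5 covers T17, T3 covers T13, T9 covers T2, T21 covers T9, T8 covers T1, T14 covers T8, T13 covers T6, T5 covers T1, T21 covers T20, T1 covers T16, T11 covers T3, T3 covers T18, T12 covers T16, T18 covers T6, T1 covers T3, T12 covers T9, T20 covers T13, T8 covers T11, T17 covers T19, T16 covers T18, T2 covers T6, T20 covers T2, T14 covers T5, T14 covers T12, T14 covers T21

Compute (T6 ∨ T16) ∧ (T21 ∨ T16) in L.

T16

T6 ∨ T16 = T16
T21 ∨ T16 = T14
T16 ∧ T14 = T16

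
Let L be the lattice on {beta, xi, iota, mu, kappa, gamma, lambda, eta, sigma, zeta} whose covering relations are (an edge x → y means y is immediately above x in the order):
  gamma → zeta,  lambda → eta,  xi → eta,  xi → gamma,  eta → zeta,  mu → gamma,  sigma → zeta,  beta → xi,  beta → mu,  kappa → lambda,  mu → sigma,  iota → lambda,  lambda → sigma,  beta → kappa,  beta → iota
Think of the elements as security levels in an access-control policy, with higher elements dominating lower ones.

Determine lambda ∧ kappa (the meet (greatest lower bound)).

kappa

Common lower bounds of {lambda, kappa}: beta, kappa.
The greatest among these is kappa.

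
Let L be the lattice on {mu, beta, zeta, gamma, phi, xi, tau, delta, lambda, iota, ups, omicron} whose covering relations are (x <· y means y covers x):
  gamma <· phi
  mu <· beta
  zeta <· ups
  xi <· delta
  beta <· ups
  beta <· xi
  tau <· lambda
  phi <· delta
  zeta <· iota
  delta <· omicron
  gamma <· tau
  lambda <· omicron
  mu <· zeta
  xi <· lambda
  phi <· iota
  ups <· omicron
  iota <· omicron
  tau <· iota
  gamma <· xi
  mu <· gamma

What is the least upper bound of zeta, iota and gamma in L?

iota

Common upper bounds of {zeta, iota, gamma}: iota, omicron.
The least among these is iota.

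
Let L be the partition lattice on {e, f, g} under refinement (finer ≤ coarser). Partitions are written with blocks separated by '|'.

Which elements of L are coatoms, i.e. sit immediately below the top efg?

ef|g, eg|f, e|fg

The coatoms are exactly the elements covered by efg: ef|g, eg|f, e|fg.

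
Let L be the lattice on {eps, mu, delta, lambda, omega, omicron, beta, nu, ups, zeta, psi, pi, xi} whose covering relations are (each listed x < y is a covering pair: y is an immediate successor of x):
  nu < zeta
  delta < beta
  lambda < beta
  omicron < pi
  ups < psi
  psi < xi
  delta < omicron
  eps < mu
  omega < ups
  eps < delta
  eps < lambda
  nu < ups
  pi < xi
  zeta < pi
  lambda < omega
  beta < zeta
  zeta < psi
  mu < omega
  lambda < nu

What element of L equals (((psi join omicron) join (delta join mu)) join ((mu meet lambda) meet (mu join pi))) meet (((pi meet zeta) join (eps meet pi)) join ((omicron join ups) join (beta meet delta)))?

xi

psi ∨ omicron = xi
delta ∨ mu = psi
xi ∨ psi = xi
mu ∧ lambda = eps
mu ∨ pi = xi
eps ∧ xi = eps
xi ∨ eps = xi
pi ∧ zeta = zeta
eps ∧ pi = eps
zeta ∨ eps = zeta
omicron ∨ ups = xi
beta ∧ delta = delta
xi ∨ delta = xi
zeta ∨ xi = xi
xi ∧ xi = xi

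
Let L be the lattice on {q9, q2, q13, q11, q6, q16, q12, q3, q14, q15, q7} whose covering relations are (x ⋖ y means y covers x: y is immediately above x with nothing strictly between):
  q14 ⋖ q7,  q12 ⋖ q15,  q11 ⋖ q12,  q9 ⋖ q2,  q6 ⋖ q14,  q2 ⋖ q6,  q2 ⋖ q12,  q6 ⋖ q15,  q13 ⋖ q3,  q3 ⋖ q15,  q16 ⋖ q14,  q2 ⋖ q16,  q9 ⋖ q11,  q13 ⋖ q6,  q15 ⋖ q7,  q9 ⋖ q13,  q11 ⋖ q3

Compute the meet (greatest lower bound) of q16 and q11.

q9

Common lower bounds of {q16, q11}: q9.
The greatest among these is q9.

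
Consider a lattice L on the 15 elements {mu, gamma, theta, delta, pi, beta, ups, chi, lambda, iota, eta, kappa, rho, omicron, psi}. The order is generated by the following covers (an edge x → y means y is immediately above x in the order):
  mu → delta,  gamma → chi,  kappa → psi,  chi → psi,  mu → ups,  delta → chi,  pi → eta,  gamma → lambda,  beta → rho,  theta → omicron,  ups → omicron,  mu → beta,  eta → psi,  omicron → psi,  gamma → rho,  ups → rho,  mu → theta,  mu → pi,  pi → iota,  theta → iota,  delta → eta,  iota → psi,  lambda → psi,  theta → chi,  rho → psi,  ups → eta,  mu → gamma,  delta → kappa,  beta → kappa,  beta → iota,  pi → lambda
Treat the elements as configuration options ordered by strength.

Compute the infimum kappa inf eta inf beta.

mu

Common lower bounds of {kappa, eta, beta}: mu.
The greatest among these is mu.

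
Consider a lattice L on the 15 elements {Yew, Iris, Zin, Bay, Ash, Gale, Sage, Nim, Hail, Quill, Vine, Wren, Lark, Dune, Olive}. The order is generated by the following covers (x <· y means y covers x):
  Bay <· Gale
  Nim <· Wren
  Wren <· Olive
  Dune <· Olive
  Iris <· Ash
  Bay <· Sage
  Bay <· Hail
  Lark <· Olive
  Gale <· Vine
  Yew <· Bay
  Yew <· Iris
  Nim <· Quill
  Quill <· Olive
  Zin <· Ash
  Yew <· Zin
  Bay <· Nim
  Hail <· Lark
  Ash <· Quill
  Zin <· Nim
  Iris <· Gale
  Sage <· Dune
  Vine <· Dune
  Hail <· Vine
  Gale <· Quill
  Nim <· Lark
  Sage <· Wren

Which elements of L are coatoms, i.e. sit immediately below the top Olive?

Dune, Lark, Quill, Wren

The coatoms are exactly the elements covered by Olive: Dune, Lark, Quill, Wren.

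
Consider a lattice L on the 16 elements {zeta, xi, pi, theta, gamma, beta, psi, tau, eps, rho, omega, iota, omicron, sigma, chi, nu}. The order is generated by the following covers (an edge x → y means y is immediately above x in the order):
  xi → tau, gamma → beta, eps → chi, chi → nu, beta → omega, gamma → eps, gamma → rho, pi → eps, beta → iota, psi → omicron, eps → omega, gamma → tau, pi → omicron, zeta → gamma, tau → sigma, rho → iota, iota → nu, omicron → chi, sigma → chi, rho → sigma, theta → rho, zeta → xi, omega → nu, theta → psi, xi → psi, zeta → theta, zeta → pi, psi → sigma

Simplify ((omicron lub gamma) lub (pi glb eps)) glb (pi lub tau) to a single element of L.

omicron ∨ gamma = chi
pi ∧ eps = pi
chi ∨ pi = chi
pi ∨ tau = chi
chi ∧ chi = chi

chi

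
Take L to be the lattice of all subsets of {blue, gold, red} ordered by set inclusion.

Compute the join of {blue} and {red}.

{blue,red}

Common upper bounds of {{blue}, {red}}: {blue,gold,red}, {blue,red}.
The least among these is {blue,red}.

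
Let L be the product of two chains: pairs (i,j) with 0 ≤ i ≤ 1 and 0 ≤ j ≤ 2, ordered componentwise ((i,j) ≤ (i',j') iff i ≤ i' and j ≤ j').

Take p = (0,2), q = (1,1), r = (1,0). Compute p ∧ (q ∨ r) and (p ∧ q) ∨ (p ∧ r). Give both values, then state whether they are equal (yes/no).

q ∨ r = (1,1), so p ∧ (q ∨ r) = (0,2) ∧ (1,1) = (0,1).
p ∧ q = (0,1) and p ∧ r = (0,0), so (p ∧ q) ∨ (p ∧ r) = (0,1) ∨ (0,0) = (0,1).
Equal: yes.

(0,1); (0,1); yes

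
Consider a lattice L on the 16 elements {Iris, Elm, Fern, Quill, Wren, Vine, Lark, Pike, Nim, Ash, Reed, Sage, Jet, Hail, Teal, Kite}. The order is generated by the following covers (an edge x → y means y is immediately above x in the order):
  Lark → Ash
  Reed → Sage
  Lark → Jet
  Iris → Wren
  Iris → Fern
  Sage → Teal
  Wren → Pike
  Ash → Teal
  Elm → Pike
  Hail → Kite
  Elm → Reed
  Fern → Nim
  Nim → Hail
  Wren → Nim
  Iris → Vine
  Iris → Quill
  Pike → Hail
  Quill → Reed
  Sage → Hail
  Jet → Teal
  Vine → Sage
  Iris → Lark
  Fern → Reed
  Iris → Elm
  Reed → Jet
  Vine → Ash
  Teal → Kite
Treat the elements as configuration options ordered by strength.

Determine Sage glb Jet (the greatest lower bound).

Common lower bounds of {Sage, Jet}: Elm, Fern, Iris, Quill, Reed.
The greatest among these is Reed.

Reed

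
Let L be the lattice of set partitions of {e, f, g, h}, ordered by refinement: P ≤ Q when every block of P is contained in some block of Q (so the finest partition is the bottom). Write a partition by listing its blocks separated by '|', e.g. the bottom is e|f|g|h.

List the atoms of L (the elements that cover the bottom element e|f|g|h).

ef|g|h, eg|f|h, eh|f|g, e|fg|h, e|fh|g, e|f|gh

The atoms are exactly the elements that cover e|f|g|h: ef|g|h, eg|f|h, eh|f|g, e|fg|h, e|fh|g, e|f|gh.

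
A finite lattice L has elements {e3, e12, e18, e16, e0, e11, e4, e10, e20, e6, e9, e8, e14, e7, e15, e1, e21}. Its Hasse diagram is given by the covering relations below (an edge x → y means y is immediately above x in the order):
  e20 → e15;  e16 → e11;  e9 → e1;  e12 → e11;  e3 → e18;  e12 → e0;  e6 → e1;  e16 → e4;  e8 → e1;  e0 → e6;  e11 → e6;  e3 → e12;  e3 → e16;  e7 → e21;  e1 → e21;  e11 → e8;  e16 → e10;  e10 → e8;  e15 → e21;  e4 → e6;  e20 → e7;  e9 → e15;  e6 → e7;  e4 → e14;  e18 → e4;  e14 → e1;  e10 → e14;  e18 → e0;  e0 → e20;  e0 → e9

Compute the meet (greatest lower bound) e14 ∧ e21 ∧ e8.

e10

Common lower bounds of {e14, e21, e8}: e10, e16, e3.
The greatest among these is e10.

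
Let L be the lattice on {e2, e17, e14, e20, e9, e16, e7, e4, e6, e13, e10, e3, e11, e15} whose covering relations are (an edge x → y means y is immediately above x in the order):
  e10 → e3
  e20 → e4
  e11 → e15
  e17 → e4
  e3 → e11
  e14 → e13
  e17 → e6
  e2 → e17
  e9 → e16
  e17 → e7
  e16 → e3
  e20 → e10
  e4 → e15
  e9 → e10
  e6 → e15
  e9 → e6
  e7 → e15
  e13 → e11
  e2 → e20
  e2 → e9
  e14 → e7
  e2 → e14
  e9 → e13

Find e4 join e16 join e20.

e15

Common upper bounds of {e4, e16, e20}: e15.
The least among these is e15.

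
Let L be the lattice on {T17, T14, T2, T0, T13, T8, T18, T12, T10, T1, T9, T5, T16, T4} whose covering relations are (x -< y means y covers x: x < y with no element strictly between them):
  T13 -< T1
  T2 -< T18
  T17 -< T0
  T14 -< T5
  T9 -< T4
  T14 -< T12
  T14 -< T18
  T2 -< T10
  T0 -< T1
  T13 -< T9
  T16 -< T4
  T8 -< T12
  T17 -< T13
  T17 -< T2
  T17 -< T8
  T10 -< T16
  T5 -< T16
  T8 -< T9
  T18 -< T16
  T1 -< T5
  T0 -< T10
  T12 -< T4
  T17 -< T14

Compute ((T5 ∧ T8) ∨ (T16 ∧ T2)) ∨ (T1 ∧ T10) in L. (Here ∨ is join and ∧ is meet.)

T10

T5 ∧ T8 = T17
T16 ∧ T2 = T2
T17 ∨ T2 = T2
T1 ∧ T10 = T0
T2 ∨ T0 = T10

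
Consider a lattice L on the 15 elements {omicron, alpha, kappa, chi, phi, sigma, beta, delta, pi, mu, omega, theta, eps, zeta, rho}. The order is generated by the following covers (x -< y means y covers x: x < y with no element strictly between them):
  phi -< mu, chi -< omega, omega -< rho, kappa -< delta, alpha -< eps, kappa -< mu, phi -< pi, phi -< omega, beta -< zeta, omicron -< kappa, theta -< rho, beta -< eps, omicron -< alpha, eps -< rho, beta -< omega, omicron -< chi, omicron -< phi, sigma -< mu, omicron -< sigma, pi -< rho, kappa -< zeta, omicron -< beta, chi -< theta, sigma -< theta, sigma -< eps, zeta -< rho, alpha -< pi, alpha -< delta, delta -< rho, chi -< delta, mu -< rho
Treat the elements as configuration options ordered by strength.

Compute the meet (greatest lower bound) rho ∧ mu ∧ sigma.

Common lower bounds of {rho, mu, sigma}: omicron, sigma.
The greatest among these is sigma.

sigma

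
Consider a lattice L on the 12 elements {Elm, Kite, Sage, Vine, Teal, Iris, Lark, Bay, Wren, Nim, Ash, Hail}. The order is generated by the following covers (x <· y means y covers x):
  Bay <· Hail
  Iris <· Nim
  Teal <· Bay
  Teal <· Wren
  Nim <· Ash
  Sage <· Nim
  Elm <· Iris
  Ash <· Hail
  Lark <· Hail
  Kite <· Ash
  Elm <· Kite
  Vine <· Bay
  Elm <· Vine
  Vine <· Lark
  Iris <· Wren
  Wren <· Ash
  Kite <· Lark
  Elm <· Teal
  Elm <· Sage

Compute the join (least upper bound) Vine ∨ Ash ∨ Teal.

Common upper bounds of {Vine, Ash, Teal}: Hail.
The least among these is Hail.

Hail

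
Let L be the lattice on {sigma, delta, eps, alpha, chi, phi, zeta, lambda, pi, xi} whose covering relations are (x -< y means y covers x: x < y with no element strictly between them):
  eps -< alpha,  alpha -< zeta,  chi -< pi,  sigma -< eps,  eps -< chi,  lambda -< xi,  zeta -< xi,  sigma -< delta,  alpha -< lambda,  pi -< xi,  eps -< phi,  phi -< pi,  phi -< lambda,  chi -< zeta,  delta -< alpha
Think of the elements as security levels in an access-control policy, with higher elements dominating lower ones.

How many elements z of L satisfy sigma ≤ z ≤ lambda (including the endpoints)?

6

The interval [sigma, lambda] = {alpha, delta, eps, lambda, phi, sigma}, which has 6 elements.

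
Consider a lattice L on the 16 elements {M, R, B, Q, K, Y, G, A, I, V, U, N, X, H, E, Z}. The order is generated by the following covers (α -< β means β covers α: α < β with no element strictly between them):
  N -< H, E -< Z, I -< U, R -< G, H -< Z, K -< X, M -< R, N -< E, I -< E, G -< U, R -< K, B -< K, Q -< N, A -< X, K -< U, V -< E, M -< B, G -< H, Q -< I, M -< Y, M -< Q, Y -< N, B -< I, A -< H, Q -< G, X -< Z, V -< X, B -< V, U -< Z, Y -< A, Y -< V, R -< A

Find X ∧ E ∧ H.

Common lower bounds of {X, E, H}: M, Y.
The greatest among these is Y.

Y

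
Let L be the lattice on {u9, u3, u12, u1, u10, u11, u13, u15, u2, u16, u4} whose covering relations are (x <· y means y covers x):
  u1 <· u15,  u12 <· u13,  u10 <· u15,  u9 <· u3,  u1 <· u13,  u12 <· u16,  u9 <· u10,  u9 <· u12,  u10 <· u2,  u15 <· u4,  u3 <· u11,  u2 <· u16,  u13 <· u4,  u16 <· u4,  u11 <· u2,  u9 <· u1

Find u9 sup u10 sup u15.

u15

Common upper bounds of {u9, u10, u15}: u15, u4.
The least among these is u15.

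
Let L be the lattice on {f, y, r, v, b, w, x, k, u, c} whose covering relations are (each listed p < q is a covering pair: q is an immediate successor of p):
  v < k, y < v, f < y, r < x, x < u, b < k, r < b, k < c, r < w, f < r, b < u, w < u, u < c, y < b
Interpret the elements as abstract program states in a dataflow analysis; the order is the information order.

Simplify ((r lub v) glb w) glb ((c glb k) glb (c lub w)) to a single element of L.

r ∨ v = k
k ∧ w = r
c ∧ k = k
c ∨ w = c
k ∧ c = k
r ∧ k = r

r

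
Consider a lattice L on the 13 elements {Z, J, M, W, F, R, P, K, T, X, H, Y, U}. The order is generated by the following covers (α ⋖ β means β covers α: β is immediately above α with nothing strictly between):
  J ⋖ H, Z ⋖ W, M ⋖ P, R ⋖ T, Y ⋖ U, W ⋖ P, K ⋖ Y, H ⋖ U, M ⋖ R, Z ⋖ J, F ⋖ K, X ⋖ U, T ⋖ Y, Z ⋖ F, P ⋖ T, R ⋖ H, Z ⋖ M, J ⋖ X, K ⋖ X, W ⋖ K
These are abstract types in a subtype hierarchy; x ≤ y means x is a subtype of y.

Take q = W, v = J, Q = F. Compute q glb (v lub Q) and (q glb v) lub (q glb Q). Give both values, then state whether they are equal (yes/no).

W; Z; no

v lub Q = X, so q glb (v lub Q) = W glb X = W.
q glb v = Z and q glb Q = Z, so (q glb v) lub (q glb Q) = Z lub Z = Z.
Equal: no.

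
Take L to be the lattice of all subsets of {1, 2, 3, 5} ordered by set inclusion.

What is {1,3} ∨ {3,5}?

{1,3,5}

Under ⊆, join is union: {1,3} ∪ {3,5} = {1,3,5}.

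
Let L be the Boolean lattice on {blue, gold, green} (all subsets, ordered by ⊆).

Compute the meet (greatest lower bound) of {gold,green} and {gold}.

Under ⊆, meet is intersection: {gold,green} ∩ {gold} = {gold}.

{gold}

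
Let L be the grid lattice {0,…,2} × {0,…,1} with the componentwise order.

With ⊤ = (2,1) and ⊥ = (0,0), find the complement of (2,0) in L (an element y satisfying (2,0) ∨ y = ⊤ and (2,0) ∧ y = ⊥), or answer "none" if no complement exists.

Need y with (2,0) ∨ y = (2,1) and (2,0) ∧ y = (0,0).
Checking each element gives: (0,1).

(0,1)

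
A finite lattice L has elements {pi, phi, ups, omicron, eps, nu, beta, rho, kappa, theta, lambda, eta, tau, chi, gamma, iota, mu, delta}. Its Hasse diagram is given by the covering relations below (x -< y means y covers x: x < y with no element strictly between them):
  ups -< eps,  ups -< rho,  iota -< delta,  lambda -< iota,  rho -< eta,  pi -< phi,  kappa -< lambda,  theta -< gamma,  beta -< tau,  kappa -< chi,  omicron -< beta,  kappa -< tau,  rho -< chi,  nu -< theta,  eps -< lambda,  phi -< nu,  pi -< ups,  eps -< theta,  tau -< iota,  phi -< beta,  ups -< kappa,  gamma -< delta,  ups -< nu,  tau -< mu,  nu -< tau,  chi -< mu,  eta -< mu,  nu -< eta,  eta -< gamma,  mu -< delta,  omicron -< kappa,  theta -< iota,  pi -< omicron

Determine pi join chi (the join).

Common upper bounds of {pi, chi}: chi, delta, mu.
The least among these is chi.

chi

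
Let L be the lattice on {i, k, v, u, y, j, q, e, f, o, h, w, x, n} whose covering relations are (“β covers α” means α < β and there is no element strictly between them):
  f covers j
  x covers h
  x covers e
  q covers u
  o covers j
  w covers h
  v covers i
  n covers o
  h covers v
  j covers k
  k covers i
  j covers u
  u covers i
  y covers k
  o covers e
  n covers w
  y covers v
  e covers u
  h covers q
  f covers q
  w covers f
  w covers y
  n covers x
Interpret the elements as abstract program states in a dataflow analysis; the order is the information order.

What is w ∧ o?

j

Common lower bounds of {w, o}: i, j, k, u.
The greatest among these is j.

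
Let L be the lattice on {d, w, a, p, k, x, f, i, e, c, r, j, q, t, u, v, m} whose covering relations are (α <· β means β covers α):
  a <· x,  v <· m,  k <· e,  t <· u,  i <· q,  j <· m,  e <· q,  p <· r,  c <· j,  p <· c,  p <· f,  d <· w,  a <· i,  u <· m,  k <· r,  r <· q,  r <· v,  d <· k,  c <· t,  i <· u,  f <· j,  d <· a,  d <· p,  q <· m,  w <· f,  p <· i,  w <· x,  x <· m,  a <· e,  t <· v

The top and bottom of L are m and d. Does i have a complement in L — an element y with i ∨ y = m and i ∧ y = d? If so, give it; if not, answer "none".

w

Need y with i ∨ y = m and i ∧ y = d.
Checking each element gives: w.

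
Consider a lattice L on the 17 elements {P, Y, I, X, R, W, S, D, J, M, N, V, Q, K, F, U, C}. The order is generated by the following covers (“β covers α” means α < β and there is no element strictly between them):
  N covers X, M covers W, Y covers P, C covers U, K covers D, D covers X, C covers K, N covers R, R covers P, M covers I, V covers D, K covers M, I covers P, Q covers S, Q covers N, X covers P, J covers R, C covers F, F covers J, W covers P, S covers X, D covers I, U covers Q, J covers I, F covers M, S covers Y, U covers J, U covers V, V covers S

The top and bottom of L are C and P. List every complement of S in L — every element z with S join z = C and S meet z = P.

F, M, W

Need z with S ∨ z = C and S ∧ z = P.
Checking each element gives: F, M, W.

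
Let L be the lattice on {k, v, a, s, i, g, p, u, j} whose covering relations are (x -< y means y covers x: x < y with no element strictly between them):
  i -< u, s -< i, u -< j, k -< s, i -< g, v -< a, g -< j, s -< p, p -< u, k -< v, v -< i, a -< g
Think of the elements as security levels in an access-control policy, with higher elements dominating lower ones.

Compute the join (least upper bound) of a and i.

Common upper bounds of {a, i}: g, j.
The least among these is g.

g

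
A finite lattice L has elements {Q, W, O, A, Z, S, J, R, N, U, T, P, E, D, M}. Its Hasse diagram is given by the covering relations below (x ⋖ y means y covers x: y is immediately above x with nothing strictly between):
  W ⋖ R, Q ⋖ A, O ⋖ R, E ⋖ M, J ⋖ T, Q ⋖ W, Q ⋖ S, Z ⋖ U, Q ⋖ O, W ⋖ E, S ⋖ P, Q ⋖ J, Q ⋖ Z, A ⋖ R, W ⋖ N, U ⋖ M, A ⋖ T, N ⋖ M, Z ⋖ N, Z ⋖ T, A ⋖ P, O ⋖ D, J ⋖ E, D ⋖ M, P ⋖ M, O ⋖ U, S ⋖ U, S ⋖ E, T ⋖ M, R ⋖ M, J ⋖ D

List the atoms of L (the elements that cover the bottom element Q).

The atoms are exactly the elements that cover Q: A, J, O, S, W, Z.

A, J, O, S, W, Z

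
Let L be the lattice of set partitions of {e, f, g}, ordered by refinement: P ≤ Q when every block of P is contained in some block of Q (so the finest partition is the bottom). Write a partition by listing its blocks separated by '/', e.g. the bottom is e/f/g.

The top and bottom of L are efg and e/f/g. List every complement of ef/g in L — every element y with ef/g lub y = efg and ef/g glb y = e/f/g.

Need y with ef/g ∨ y = efg and ef/g ∧ y = e/f/g.
Checking each element gives: e/fg, eg/f.

e/fg, eg/f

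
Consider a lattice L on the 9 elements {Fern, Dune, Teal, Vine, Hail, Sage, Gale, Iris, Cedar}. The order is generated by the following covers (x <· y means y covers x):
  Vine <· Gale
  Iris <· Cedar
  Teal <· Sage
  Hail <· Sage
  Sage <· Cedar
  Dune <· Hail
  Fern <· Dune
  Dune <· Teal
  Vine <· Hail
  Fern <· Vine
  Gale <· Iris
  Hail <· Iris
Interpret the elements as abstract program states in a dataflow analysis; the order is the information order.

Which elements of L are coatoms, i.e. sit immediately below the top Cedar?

Iris, Sage

The coatoms are exactly the elements covered by Cedar: Iris, Sage.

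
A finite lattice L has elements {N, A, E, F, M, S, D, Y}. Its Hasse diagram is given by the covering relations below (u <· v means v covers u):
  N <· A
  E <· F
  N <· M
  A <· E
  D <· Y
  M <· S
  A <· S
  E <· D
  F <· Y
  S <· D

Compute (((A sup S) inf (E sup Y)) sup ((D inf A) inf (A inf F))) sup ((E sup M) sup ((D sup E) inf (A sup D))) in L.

D

A ∨ S = S
E ∨ Y = Y
S ∧ Y = S
D ∧ A = A
A ∧ F = A
A ∧ A = A
S ∨ A = S
E ∨ M = D
D ∨ E = D
A ∨ D = D
D ∧ D = D
D ∨ D = D
S ∨ D = D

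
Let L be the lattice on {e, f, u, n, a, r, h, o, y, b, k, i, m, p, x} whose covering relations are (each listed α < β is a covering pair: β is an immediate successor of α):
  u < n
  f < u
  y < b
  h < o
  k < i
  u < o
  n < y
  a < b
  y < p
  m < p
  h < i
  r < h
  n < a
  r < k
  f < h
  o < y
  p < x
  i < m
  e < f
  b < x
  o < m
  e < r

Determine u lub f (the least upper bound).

Common upper bounds of {u, f}: a, b, m, n, o, p, u, x, y.
The least among these is u.

u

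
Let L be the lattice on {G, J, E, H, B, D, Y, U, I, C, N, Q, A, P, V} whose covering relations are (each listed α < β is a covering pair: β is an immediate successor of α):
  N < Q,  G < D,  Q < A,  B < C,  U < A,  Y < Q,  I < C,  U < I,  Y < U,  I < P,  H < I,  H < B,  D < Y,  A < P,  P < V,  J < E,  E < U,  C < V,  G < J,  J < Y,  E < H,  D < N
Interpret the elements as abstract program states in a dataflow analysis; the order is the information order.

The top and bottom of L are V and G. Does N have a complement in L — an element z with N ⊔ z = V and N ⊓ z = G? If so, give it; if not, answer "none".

Need z with N ∨ z = V and N ∧ z = G.
Checking each element gives: B.

B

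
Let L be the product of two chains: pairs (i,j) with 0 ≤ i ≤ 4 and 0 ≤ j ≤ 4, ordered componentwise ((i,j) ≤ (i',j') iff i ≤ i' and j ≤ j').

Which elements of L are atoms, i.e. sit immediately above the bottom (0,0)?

(0,1), (1,0)

The atoms are exactly the elements that cover (0,0): (0,1), (1,0).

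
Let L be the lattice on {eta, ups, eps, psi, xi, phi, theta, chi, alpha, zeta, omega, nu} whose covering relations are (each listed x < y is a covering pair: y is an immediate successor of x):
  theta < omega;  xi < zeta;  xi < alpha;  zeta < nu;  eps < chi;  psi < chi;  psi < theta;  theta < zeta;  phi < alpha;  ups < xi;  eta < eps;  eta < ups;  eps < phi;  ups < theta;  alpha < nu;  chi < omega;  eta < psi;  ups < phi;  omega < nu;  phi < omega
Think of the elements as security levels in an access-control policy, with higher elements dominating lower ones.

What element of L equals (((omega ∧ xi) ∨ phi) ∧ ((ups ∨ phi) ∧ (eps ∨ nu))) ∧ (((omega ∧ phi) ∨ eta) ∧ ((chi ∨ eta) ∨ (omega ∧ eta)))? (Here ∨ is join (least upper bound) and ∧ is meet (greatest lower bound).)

eps

omega ∧ xi = ups
ups ∨ phi = phi
ups ∨ phi = phi
eps ∨ nu = nu
phi ∧ nu = phi
phi ∧ phi = phi
omega ∧ phi = phi
phi ∨ eta = phi
chi ∨ eta = chi
omega ∧ eta = eta
chi ∨ eta = chi
phi ∧ chi = eps
phi ∧ eps = eps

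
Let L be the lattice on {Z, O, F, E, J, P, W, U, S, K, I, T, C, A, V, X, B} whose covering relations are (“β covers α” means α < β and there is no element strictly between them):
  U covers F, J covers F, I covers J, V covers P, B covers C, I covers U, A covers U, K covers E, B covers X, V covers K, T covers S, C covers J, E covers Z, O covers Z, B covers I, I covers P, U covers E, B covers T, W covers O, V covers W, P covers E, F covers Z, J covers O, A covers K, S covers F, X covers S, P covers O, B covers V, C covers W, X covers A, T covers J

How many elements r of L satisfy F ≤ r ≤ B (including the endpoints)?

10

The interval [F, B] = {A, B, C, F, I, J, S, T, U, X}, which has 10 elements.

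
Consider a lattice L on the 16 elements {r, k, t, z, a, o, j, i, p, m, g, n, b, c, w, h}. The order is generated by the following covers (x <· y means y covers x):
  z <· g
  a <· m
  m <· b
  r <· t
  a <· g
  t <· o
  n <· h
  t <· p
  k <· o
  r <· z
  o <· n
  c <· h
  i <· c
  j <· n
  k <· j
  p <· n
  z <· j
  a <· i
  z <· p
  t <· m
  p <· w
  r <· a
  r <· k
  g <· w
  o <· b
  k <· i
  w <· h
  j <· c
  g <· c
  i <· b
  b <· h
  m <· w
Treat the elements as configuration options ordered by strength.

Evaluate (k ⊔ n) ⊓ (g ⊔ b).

n

k ∨ n = n
g ∨ b = h
n ∧ h = n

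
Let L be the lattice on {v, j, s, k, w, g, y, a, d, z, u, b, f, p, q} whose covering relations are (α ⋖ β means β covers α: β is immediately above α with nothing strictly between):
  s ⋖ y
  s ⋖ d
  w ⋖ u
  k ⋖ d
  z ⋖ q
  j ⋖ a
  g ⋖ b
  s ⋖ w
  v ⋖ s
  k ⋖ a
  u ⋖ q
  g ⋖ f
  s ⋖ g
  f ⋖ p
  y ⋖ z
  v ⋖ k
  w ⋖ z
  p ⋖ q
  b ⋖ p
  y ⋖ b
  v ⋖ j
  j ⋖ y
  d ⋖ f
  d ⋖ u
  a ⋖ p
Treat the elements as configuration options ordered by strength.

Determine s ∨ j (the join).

Common upper bounds of {s, j}: b, p, q, y, z.
The least among these is y.

y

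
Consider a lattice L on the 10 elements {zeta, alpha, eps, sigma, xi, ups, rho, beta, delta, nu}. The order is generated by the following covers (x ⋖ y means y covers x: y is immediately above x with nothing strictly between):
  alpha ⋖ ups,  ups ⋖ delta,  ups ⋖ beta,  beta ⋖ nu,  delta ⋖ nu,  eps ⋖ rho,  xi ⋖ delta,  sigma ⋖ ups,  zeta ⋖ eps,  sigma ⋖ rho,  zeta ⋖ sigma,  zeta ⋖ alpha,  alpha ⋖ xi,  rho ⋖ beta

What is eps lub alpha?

beta

Common upper bounds of {eps, alpha}: beta, nu.
The least among these is beta.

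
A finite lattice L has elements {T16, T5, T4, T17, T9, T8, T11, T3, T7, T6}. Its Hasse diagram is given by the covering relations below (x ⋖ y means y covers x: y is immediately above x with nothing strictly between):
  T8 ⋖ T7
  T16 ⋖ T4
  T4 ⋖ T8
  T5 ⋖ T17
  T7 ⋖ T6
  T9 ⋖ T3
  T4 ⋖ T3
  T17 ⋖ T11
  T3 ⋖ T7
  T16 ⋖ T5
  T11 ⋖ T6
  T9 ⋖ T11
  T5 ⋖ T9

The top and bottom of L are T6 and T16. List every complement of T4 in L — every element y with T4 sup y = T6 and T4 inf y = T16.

T11, T17

Need y with T4 ∨ y = T6 and T4 ∧ y = T16.
Checking each element gives: T11, T17.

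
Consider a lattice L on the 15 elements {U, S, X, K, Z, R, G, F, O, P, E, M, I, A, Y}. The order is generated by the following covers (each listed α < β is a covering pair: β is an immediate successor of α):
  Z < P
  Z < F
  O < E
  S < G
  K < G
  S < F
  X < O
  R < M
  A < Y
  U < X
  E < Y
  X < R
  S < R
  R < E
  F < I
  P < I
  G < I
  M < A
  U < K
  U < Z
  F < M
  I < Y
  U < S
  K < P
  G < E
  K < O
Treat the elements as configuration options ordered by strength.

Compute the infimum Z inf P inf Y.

Common lower bounds of {Z, P, Y}: U, Z.
The greatest among these is Z.

Z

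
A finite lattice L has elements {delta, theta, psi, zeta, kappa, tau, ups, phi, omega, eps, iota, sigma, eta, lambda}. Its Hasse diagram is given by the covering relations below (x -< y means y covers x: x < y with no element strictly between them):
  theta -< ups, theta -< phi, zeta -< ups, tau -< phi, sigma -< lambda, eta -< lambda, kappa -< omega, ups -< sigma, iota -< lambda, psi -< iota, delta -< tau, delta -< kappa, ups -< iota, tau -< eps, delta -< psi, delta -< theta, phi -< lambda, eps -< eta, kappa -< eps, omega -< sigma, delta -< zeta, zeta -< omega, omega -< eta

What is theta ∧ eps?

delta

Common lower bounds of {theta, eps}: delta.
The greatest among these is delta.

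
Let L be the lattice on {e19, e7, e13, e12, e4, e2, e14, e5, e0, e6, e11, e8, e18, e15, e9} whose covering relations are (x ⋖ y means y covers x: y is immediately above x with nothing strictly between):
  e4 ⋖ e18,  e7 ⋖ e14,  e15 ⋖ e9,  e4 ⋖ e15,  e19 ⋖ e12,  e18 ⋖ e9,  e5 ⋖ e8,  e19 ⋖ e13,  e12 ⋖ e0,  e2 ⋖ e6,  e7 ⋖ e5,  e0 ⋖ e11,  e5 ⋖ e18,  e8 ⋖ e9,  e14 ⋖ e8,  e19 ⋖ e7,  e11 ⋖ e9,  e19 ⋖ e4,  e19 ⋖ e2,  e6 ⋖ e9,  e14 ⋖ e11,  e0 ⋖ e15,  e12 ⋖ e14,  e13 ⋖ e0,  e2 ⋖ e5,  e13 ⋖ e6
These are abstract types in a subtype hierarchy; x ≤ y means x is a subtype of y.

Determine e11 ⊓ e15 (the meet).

e0

Common lower bounds of {e11, e15}: e0, e12, e13, e19.
The greatest among these is e0.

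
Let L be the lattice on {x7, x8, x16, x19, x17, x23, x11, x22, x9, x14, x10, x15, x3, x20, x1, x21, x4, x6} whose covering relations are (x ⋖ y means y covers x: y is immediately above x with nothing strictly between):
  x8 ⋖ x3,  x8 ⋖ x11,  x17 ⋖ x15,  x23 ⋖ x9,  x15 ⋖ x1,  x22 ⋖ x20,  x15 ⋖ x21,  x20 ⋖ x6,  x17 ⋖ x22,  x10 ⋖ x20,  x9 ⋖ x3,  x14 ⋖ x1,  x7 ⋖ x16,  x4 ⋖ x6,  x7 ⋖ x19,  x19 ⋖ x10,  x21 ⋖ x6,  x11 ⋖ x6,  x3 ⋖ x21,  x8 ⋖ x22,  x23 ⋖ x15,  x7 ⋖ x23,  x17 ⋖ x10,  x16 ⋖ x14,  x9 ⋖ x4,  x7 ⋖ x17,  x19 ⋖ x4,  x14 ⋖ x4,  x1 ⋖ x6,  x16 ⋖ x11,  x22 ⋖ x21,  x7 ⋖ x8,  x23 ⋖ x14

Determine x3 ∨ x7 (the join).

Common upper bounds of {x3, x7}: x21, x3, x6.
The least among these is x3.

x3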